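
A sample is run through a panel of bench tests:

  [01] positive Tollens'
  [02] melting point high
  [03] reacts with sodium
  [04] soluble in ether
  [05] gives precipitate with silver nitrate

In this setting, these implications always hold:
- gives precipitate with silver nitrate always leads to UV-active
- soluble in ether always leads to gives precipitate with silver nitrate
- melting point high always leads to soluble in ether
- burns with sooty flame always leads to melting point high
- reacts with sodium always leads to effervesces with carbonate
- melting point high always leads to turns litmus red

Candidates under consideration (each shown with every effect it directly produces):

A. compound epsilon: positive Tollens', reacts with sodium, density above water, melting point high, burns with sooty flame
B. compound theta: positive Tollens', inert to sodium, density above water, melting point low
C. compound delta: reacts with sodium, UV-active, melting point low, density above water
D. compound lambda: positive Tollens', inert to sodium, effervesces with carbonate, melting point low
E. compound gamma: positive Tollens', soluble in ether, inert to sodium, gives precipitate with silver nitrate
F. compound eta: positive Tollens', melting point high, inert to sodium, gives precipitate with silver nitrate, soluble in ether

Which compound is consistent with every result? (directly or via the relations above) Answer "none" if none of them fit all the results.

A

For each candidate, compare predicted effects to what was observed:
(A) compound epsilon — accounts for every observation (soluble in ether by melting point high → soluble in ether)
(B) compound theta — positive Tollens' yes; melting point high NO; reacts with sodium NO; soluble in ether NO; gives precipitate with silver nitrate NO
(C) compound delta — fails on positive Tollens', melting point high, soluble in ether, gives precipitate with silver nitrate (predicts melting point low, not melting point high)
(D) compound lambda — positive Tollens' yes; melting point high NO; reacts with sodium NO; soluble in ether NO; gives precipitate with silver nitrate NO
(E) compound gamma — fails on melting point high, reacts with sodium (predicts inert to sodium, not reacts with sodium)
(F) compound eta — positive Tollens' yes; melting point high yes; reacts with sodium NO; soluble in ether yes; gives precipitate with silver nitrate yes
(A) is the only candidate with no mismatches.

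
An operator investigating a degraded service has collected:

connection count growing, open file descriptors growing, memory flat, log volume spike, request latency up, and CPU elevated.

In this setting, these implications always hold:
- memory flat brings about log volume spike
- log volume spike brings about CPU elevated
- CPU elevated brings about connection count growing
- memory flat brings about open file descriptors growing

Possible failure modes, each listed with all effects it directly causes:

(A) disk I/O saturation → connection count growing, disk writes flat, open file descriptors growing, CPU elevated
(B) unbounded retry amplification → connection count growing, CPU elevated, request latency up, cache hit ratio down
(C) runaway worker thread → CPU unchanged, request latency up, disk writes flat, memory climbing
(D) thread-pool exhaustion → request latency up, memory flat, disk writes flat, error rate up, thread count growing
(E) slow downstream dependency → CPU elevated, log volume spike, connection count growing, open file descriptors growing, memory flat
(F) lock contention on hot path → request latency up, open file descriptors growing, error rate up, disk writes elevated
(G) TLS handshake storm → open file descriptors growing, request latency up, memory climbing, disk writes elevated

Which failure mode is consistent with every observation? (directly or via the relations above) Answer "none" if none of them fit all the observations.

Per-candidate check:
(A) disk I/O saturation — does not account for memory flat, log volume spike, request latency up
(B) unbounded retry amplification — does not account for open file descriptors growing, memory flat, log volume spike
(C) runaway worker thread — fails on connection count growing, open file descriptors growing, memory flat, log volume spike, CPU elevated (predicts memory climbing, not memory flat; predicts CPU unchanged, not CPU elevated)
(D) thread-pool exhaustion — accounts for every observation (connection count growing through memory flat → log volume spike → CPU elevated → connection count growing)
(E) slow downstream dependency — does not account for request latency up
(F) lock contention on hot path — connection count growing ✗; open file descriptors growing ✓; memory flat ✗; log volume spike ✗; request latency up ✓; CPU elevated ✗
(G) TLS handshake storm — connection count growing ✗; open file descriptors growing ✓; memory flat ✗; log volume spike ✗; request latency up ✓; CPU elevated ✗
Only (D) is consistent with every observation.

D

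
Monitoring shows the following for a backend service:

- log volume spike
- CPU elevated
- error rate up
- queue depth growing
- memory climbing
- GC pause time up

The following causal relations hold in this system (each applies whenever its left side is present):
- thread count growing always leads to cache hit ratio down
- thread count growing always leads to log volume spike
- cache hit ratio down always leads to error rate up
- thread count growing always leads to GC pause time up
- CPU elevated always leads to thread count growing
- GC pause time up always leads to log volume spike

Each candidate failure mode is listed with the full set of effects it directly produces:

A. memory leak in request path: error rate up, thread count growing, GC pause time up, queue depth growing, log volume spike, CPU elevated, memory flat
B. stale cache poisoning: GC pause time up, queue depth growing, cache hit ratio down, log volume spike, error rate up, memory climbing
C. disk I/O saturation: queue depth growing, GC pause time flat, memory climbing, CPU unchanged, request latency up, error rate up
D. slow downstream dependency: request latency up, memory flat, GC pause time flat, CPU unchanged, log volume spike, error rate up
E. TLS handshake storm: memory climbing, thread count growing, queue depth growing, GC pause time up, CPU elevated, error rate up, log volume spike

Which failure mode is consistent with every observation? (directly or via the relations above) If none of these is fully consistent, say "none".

E

Per-candidate check:
(A) memory leak in request path — log volume spike yes; CPU elevated yes; error rate up yes; queue depth growing yes; memory climbing NO; GC pause time up yes
(B) stale cache poisoning — does not account for CPU elevated
(C) disk I/O saturation — fails on log volume spike, CPU elevated, GC pause time up (predicts CPU unchanged, not CPU elevated; predicts GC pause time flat, not GC pause time up)
(D) slow downstream dependency — log volume spike yes; CPU elevated NO; error rate up yes; queue depth growing NO; memory climbing NO; GC pause time up NO
(E) TLS handshake storm — log volume spike yes; CPU elevated yes; error rate up yes; queue depth growing yes; memory climbing yes; GC pause time up yes
(E) alone accounts for all the evidence.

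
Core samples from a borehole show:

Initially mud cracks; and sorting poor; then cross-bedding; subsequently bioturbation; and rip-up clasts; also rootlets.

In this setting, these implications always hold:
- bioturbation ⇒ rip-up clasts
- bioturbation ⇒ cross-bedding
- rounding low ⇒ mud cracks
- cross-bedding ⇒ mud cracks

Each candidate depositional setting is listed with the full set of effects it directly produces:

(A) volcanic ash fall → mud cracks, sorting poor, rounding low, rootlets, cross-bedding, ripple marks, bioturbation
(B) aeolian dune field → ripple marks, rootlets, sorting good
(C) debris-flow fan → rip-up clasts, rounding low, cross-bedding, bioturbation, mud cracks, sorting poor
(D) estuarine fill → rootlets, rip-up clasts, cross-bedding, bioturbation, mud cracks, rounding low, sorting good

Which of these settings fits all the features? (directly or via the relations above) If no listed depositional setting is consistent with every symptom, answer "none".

Testing each hypothesis:
(A) volcanic ash fall — mud cracks yes; sorting poor yes; cross-bedding yes; bioturbation yes; rip-up clasts yes (by bioturbation → rip-up clasts); rootlets yes
(B) aeolian dune field — mud cracks NO; sorting poor NO; cross-bedding NO; bioturbation NO; rip-up clasts NO; rootlets yes
(C) debris-flow fan — mud cracks yes; sorting poor yes; cross-bedding yes; bioturbation yes; rip-up clasts yes; rootlets NO
(D) estuarine fill — mud cracks yes; sorting poor NO; cross-bedding yes; bioturbation yes; rip-up clasts yes; rootlets yes
(A) is the only candidate with no mismatches.

A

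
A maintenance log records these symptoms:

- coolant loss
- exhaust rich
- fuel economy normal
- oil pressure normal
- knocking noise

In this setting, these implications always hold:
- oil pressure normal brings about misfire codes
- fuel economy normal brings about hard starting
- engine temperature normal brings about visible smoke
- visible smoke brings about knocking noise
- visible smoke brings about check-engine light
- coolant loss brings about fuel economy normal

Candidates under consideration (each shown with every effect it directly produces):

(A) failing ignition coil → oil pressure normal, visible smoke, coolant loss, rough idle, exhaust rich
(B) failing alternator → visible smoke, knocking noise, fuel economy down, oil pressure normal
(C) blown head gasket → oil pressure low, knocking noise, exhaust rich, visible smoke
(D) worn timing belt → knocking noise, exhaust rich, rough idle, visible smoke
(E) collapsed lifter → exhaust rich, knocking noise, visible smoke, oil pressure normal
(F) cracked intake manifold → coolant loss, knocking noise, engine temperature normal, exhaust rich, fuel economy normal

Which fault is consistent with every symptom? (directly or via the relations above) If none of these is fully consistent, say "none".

A

Checking each candidate against the observations:
(A) failing ignition coil — accounts for every observation (fuel economy normal via coolant loss → fuel economy normal)
(B) failing alternator — coolant loss miss; exhaust rich miss; fuel economy normal miss; oil pressure normal match; knocking noise match
(C) blown head gasket — coolant loss miss; exhaust rich match; fuel economy normal miss; oil pressure normal miss; knocking noise match
(D) worn timing belt — coolant loss miss; exhaust rich match; fuel economy normal miss; oil pressure normal miss; knocking noise match
(E) collapsed lifter — does not account for coolant loss, fuel economy normal
(F) cracked intake manifold — coolant loss match; exhaust rich match; fuel economy normal match; oil pressure normal miss; knocking noise match
(A) is the only candidate with no mismatches.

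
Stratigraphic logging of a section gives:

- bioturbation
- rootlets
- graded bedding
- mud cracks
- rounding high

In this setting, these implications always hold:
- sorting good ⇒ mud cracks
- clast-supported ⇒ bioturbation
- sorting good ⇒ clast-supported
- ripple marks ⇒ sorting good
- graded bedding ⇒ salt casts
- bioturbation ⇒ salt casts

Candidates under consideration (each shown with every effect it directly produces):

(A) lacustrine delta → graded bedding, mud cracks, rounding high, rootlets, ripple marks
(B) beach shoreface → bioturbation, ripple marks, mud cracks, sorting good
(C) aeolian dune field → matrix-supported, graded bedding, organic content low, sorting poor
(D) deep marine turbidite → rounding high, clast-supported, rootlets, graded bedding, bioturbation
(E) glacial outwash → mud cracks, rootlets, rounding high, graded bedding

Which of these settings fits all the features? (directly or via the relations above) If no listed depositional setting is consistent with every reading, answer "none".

A

Per-candidate check:
(A) lacustrine delta — accounts for every observation (bioturbation via ripple marks → sorting good → clast-supported → bioturbation)
(B) beach shoreface — bioturbation match; rootlets miss; graded bedding miss; mud cracks match; rounding high miss
(C) aeolian dune field — bioturbation miss; rootlets miss; graded bedding match; mud cracks miss; rounding high miss
(D) deep marine turbidite — bioturbation match; rootlets match; graded bedding match; mud cracks miss; rounding high match
(E) glacial outwash — bioturbation miss; rootlets match; graded bedding match; mud cracks match; rounding high match
Only (A) is consistent with every observation.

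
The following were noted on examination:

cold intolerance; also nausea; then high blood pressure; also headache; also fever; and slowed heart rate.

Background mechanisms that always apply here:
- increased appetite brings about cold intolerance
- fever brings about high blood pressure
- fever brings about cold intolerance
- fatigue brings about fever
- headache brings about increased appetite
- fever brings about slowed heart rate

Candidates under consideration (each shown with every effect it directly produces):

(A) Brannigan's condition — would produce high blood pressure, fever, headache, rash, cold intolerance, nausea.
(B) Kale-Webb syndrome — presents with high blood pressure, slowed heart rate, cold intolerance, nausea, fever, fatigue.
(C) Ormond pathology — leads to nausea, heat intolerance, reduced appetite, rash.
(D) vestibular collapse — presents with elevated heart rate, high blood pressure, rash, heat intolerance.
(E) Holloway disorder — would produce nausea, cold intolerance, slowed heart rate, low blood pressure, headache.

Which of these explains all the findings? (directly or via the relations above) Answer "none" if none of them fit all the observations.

A

Per-candidate check:
(A) Brannigan's condition — cold intolerance yes; nausea yes; high blood pressure yes; headache yes; fever yes; slowed heart rate yes (via fever → slowed heart rate)
(B) Kale-Webb syndrome — cold intolerance yes; nausea yes; high blood pressure yes; headache NO; fever yes; slowed heart rate yes
(C) Ormond pathology — fails on cold intolerance, high blood pressure, headache, fever, slowed heart rate (predicts heat intolerance, not cold intolerance)
(D) vestibular collapse — fails on cold intolerance, nausea, headache, fever, slowed heart rate (predicts heat intolerance, not cold intolerance; predicts elevated heart rate, not slowed heart rate)
(E) Holloway disorder — fails on high blood pressure, fever (predicts low blood pressure, not high blood pressure)
(A) alone accounts for all the evidence.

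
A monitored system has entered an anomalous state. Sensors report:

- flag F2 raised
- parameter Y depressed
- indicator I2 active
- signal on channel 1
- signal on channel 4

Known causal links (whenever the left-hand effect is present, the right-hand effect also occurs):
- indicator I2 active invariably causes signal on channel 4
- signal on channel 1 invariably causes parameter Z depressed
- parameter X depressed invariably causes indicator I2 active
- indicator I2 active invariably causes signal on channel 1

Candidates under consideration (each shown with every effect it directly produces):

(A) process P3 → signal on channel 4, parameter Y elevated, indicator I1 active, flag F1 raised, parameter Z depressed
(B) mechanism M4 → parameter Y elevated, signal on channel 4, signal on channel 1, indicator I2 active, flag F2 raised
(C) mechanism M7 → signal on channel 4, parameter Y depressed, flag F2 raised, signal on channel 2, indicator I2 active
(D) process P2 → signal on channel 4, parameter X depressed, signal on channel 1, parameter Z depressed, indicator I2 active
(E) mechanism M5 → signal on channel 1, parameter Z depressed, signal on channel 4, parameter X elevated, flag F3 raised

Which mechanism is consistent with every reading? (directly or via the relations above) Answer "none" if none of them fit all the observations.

C

Per-candidate check:
(A) process P3 — flag F2 raised NO; parameter Y depressed NO; indicator I2 active NO; signal on channel 1 NO; signal on channel 4 yes
(B) mechanism M4 — flag F2 raised yes; parameter Y depressed NO; indicator I2 active yes; signal on channel 1 yes; signal on channel 4 yes
(C) mechanism M7 — flag F2 raised yes; parameter Y depressed yes; indicator I2 active yes; signal on channel 1 yes (by indicator I2 active → signal on channel 1); signal on channel 4 yes
(D) process P2 — does not account for flag F2 raised, parameter Y depressed
(E) mechanism M5 — flag F2 raised NO; parameter Y depressed NO; indicator I2 active NO; signal on channel 1 yes; signal on channel 4 yes
(C) alone accounts for all the evidence.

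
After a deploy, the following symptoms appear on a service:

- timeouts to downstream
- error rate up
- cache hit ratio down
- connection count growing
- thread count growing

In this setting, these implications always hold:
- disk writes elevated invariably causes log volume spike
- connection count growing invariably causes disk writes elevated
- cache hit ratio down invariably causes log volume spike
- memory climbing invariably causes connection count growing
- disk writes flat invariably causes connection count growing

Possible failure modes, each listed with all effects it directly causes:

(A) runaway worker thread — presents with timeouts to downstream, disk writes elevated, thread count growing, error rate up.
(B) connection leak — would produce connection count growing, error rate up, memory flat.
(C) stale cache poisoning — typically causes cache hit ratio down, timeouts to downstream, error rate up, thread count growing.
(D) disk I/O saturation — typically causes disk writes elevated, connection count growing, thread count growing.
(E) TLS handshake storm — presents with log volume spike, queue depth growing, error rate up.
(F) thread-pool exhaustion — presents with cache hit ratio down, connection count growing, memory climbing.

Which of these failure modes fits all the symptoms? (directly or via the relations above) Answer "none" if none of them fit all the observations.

none

Checking each candidate against the observations:
(A) runaway worker thread — timeouts to downstream yes; error rate up yes; cache hit ratio down NO; connection count growing NO; thread count growing yes
(B) connection leak — timeouts to downstream NO; error rate up yes; cache hit ratio down NO; connection count growing yes; thread count growing NO
(C) stale cache poisoning — timeouts to downstream yes; error rate up yes; cache hit ratio down yes; connection count growing NO; thread count growing yes
(D) disk I/O saturation — does not account for timeouts to downstream, error rate up, cache hit ratio down
(E) TLS handshake storm — does not account for timeouts to downstream, cache hit ratio down, connection count growing, thread count growing
(F) thread-pool exhaustion — timeouts to downstream NO; error rate up NO; cache hit ratio down yes; connection count growing yes; thread count growing NO
Every candidate fails on at least one observation.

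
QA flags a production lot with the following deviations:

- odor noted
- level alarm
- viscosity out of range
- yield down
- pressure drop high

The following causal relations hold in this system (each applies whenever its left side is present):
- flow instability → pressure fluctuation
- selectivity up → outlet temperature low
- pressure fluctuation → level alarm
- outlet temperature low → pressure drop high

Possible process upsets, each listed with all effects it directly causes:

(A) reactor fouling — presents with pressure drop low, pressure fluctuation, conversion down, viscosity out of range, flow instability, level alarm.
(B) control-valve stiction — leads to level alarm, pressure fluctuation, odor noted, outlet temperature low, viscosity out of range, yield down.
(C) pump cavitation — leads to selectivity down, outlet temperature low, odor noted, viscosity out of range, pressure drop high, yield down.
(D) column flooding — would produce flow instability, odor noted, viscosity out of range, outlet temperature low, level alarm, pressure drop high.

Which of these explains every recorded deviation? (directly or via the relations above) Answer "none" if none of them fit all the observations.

B

For each candidate, compare predicted effects to what was observed:
(A) reactor fouling — odor noted -; level alarm +; viscosity out of range +; yield down -; pressure drop high -
(B) control-valve stiction — accounts for every observation (pressure drop high by outlet temperature low → pressure drop high)
(C) pump cavitation — odor noted +; level alarm -; viscosity out of range +; yield down +; pressure drop high +
(D) column flooding — does not account for yield down
Only (B) is consistent with every observation.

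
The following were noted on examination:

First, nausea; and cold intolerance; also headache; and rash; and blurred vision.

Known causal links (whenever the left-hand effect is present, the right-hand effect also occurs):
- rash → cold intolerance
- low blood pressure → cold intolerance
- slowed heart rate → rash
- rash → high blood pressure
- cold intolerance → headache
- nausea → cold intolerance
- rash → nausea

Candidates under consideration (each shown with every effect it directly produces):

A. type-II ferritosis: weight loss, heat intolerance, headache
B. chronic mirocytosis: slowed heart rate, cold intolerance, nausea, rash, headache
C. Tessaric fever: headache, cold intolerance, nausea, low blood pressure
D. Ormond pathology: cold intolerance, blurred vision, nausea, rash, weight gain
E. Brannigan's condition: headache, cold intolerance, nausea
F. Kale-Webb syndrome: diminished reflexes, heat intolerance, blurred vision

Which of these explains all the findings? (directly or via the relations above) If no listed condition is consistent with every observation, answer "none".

For each candidate, compare predicted effects to what was observed:
(A) type-II ferritosis — fails on nausea, cold intolerance, rash, blurred vision (predicts heat intolerance, not cold intolerance)
(B) chronic mirocytosis — does not account for blurred vision
(C) Tessaric fever — does not account for rash, blurred vision
(D) Ormond pathology — accounts for every observation (headache via cold intolerance → headache)
(E) Brannigan's condition — nausea +; cold intolerance +; headache +; rash -; blurred vision -
(F) Kale-Webb syndrome — nausea -; cold intolerance -; headache -; rash -; blurred vision +
(D) alone accounts for all the evidence.

D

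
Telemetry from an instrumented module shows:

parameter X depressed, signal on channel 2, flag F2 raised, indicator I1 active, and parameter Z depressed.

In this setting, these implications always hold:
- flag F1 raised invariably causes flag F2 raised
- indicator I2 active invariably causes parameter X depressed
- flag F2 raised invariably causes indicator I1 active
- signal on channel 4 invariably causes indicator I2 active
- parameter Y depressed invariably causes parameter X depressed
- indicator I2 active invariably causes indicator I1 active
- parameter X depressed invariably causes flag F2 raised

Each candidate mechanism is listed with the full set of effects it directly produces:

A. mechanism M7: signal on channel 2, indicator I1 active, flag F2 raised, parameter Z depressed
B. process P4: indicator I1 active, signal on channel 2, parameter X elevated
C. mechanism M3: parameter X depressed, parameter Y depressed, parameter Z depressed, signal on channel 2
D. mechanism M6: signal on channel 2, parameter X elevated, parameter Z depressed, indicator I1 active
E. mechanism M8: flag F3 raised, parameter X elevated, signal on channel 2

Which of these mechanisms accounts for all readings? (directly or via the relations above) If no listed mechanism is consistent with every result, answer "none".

Checking each candidate against the observations:
(A) mechanism M7 — parameter X depressed miss; signal on channel 2 match; flag F2 raised match; indicator I1 active match; parameter Z depressed match
(B) process P4 — fails on parameter X depressed, flag F2 raised, parameter Z depressed (predicts parameter X elevated, not parameter X depressed)
(C) mechanism M3 — accounts for every observation (flag F2 raised via parameter X depressed → flag F2 raised)
(D) mechanism M6 — parameter X depressed miss; signal on channel 2 match; flag F2 raised miss; indicator I1 active match; parameter Z depressed match
(E) mechanism M8 — parameter X depressed miss; signal on channel 2 match; flag F2 raised miss; indicator I1 active miss; parameter Z depressed miss
Only (C) is consistent with every observation.

C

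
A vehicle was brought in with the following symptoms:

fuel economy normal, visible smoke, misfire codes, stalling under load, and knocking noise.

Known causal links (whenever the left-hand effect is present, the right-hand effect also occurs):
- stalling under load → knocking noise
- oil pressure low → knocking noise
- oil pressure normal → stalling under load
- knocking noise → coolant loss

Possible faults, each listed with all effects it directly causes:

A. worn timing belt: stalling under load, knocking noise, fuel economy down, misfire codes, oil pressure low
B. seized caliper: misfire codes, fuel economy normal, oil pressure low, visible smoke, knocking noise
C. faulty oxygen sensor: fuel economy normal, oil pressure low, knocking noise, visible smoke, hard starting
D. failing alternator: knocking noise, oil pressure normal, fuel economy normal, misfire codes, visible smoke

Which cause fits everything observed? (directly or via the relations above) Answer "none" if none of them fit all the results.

D

Per-candidate check:
(A) worn timing belt — fuel economy normal NO; visible smoke NO; misfire codes yes; stalling under load yes; knocking noise yes
(B) seized caliper — does not account for stalling under load
(C) faulty oxygen sensor — fuel economy normal yes; visible smoke yes; misfire codes NO; stalling under load NO; knocking noise yes
(D) failing alternator — accounts for every observation (stalling under load through oil pressure normal → stalling under load)
Only (D) is consistent with every observation.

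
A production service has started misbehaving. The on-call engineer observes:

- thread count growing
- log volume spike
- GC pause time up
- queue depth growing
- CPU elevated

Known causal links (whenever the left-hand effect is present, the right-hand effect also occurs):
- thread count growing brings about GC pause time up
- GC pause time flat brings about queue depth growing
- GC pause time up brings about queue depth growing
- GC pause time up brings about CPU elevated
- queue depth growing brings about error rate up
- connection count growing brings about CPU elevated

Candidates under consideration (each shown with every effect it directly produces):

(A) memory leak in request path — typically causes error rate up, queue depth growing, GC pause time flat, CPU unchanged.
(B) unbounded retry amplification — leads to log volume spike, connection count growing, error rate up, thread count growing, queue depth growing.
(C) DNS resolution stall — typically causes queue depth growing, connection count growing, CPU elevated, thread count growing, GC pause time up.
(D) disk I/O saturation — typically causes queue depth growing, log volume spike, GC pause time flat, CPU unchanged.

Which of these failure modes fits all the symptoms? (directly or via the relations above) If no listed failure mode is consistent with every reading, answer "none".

Per-candidate check:
(A) memory leak in request path — fails on thread count growing, log volume spike, GC pause time up, CPU elevated (predicts GC pause time flat, not GC pause time up; predicts CPU unchanged, not CPU elevated)
(B) unbounded retry amplification — thread count growing +; log volume spike +; GC pause time up + (via thread count growing → GC pause time up); queue depth growing +; CPU elevated + (via connection count growing → CPU elevated)
(C) DNS resolution stall — does not account for log volume spike
(D) disk I/O saturation — fails on thread count growing, GC pause time up, CPU elevated (predicts GC pause time flat, not GC pause time up; predicts CPU unchanged, not CPU elevated)
Only (B) is consistent with every observation.

B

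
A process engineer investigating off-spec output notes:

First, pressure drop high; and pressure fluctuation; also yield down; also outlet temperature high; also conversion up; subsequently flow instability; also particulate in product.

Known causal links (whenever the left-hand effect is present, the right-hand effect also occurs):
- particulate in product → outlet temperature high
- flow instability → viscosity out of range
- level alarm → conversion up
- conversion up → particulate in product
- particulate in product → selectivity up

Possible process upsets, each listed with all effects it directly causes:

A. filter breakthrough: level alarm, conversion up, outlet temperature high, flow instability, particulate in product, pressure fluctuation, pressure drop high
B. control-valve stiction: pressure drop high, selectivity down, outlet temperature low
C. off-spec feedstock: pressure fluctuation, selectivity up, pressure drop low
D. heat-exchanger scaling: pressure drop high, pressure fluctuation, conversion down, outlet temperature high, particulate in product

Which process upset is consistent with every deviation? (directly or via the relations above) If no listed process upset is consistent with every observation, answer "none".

none

For each candidate, compare predicted effects to what was observed:
(A) filter breakthrough — pressure drop high ✓; pressure fluctuation ✓; yield down ✗; outlet temperature high ✓; conversion up ✓; flow instability ✓; particulate in product ✓
(B) control-valve stiction — pressure drop high ✓; pressure fluctuation ✗; yield down ✗; outlet temperature high ✗; conversion up ✗; flow instability ✗; particulate in product ✗
(C) off-spec feedstock — fails on pressure drop high, yield down, outlet temperature high, conversion up, flow instability, particulate in product (predicts pressure drop low, not pressure drop high)
(D) heat-exchanger scaling — fails on yield down, conversion up, flow instability (predicts conversion down, not conversion up)
Every candidate fails on at least one observation.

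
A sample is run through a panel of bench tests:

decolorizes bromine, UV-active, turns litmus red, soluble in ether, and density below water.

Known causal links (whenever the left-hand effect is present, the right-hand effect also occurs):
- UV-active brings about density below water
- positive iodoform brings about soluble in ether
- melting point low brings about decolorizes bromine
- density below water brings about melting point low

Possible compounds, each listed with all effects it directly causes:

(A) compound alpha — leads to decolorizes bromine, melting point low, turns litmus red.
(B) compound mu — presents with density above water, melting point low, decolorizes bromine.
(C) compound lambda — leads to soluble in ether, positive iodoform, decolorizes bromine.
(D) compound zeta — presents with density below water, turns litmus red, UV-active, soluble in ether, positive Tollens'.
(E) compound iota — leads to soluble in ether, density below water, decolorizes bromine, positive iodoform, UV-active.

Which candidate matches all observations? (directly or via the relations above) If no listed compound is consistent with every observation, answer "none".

D

Checking each candidate against the observations:
(A) compound alpha — decolorizes bromine match; UV-active miss; turns litmus red match; soluble in ether miss; density below water miss
(B) compound mu — decolorizes bromine match; UV-active miss; turns litmus red miss; soluble in ether miss; density below water miss
(C) compound lambda — decolorizes bromine match; UV-active miss; turns litmus red miss; soluble in ether match; density below water miss
(D) compound zeta — decolorizes bromine match (via density below water → melting point low → decolorizes bromine); UV-active match; turns litmus red match; soluble in ether match; density below water match
(E) compound iota — decolorizes bromine match; UV-active match; turns litmus red miss; soluble in ether match; density below water match
Only (D) is consistent with every observation.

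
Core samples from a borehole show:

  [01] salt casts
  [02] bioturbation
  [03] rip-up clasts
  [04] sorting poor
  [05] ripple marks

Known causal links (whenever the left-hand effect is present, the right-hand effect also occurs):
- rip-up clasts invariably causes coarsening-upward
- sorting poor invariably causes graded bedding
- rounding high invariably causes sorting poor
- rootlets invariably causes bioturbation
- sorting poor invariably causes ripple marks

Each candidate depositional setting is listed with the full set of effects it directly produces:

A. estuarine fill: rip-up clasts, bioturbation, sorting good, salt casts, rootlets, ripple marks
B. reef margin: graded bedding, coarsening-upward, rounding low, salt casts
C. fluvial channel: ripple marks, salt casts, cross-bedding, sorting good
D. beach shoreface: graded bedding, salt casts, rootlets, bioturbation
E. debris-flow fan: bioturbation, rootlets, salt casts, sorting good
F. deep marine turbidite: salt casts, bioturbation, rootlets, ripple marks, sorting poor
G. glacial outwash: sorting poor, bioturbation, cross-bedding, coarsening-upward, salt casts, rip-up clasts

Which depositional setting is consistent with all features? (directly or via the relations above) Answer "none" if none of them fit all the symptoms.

For each candidate, compare predicted effects to what was observed:
(A) estuarine fill — fails on sorting poor (predicts sorting good, not sorting poor)
(B) reef margin — does not account for bioturbation, rip-up clasts, sorting poor, ripple marks
(C) fluvial channel — salt casts match; bioturbation miss; rip-up clasts miss; sorting poor miss; ripple marks match
(D) beach shoreface — salt casts match; bioturbation match; rip-up clasts miss; sorting poor miss; ripple marks miss
(E) debris-flow fan — fails on rip-up clasts, sorting poor, ripple marks (predicts sorting good, not sorting poor)
(F) deep marine turbidite — does not account for rip-up clasts
(G) glacial outwash — accounts for every observation (ripple marks through sorting poor → ripple marks)
Only (G) is consistent with every observation.

G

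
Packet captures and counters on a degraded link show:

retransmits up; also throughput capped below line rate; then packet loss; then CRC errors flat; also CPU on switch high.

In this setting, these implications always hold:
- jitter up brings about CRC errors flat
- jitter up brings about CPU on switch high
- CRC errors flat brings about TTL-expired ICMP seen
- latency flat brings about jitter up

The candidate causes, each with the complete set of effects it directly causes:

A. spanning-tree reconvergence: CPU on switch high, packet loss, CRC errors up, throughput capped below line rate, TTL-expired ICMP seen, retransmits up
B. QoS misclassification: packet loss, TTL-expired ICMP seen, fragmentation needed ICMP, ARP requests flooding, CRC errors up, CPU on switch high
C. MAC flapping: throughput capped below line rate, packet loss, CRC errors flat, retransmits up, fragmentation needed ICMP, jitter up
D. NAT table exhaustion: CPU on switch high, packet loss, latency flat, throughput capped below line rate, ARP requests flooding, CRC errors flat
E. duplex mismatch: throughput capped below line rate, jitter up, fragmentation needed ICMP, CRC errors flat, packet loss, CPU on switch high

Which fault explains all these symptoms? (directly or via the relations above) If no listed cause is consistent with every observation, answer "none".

C

Testing each hypothesis:
(A) spanning-tree reconvergence — retransmits up ✓; throughput capped below line rate ✓; packet loss ✓; CRC errors flat ✗; CPU on switch high ✓
(B) QoS misclassification — retransmits up ✗; throughput capped below line rate ✗; packet loss ✓; CRC errors flat ✗; CPU on switch high ✓
(C) MAC flapping — retransmits up ✓; throughput capped below line rate ✓; packet loss ✓; CRC errors flat ✓; CPU on switch high ✓ (through jitter up → CPU on switch high)
(D) NAT table exhaustion — retransmits up ✗; throughput capped below line rate ✓; packet loss ✓; CRC errors flat ✓; CPU on switch high ✓
(E) duplex mismatch — retransmits up ✗; throughput capped below line rate ✓; packet loss ✓; CRC errors flat ✓; CPU on switch high ✓
Only (C) is consistent with every observation.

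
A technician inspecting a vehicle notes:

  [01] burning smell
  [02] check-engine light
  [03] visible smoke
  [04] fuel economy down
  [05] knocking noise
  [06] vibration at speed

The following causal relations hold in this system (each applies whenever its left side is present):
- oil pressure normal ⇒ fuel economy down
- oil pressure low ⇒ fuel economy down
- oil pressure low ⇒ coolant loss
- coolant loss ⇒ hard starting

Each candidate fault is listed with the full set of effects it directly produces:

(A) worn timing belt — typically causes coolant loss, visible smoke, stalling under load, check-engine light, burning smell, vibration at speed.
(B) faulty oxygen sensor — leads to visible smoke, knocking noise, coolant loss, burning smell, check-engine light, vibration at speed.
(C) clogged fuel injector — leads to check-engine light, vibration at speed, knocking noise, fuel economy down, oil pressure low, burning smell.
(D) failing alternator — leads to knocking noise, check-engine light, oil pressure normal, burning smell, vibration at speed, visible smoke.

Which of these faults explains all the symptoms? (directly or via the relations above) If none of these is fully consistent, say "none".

Per-candidate check:
(A) worn timing belt — burning smell yes; check-engine light yes; visible smoke yes; fuel economy down NO; knocking noise NO; vibration at speed yes
(B) faulty oxygen sensor — does not account for fuel economy down
(C) clogged fuel injector — burning smell yes; check-engine light yes; visible smoke NO; fuel economy down yes; knocking noise yes; vibration at speed yes
(D) failing alternator — burning smell yes; check-engine light yes; visible smoke yes; fuel economy down yes (via oil pressure normal → fuel economy down); knocking noise yes; vibration at speed yes
(D) alone accounts for all the evidence.

D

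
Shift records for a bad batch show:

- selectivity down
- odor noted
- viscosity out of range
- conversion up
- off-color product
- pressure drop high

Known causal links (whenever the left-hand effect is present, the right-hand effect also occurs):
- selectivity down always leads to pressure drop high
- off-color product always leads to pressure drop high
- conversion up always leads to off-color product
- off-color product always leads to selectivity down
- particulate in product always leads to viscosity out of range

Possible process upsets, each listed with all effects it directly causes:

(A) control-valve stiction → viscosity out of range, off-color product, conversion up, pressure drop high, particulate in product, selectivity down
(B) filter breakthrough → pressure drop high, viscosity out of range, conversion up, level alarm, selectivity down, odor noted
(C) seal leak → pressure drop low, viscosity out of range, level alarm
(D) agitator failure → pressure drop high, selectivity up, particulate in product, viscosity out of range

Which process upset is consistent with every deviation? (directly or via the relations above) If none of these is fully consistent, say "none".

B

For each candidate, compare predicted effects to what was observed:
(A) control-valve stiction — selectivity down ✓; odor noted ✗; viscosity out of range ✓; conversion up ✓; off-color product ✓; pressure drop high ✓
(B) filter breakthrough — selectivity down ✓; odor noted ✓; viscosity out of range ✓; conversion up ✓; off-color product ✓ (by conversion up → off-color product); pressure drop high ✓
(C) seal leak — fails on selectivity down, odor noted, conversion up, off-color product, pressure drop high (predicts pressure drop low, not pressure drop high)
(D) agitator failure — fails on selectivity down, odor noted, conversion up, off-color product (predicts selectivity up, not selectivity down)
Only (B) is consistent with every observation.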